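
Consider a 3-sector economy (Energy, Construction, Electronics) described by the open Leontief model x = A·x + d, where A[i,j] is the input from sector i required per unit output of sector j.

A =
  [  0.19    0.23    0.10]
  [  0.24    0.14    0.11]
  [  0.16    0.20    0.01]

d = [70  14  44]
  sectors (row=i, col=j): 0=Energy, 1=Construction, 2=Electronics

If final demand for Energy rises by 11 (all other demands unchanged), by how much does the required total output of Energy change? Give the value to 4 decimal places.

Form M = I − A:
  [  0.81   -0.23   -0.10]
  [ -0.24    0.86   -0.11]
  [ -0.16   -0.20    0.99]
Leontief inverse L = M⁻¹:
  [  1.3950    0.4166    0.1872]
  [  0.4292    1.3218    0.1902]
  [  0.3122    0.3344    1.0788]
Total output x = L · d:
  x_0 = 1.3950·70 + 0.4166·14 + 0.1872·44 = 111.7183
  x_1 = 0.4292·70 + 1.3218·14 + 0.1902·44 = 56.9213
  x_2 = 0.3122·70 + 0.3344·14 + 1.0788·44 = 73.9992
Δx_0 = L[0,0] · Δd_0 = 1.3950 · 11 = 15.3448

15.3448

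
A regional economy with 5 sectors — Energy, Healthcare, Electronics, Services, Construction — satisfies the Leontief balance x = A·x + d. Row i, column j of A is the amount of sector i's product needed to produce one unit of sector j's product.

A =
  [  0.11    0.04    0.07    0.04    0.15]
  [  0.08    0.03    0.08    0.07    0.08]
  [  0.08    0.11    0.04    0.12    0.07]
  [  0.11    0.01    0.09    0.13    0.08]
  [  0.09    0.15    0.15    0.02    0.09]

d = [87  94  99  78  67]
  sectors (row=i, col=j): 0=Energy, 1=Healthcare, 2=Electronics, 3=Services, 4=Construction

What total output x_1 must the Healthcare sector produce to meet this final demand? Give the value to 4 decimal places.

Form M = I − A:
  [  0.89   -0.04   -0.07   -0.04   -0.15]
  [ -0.08    0.97   -0.08   -0.07   -0.08]
  [ -0.08   -0.11    0.96   -0.12   -0.07]
  [ -0.11   -0.01   -0.09    0.87   -0.08]
  [ -0.09   -0.15   -0.15   -0.02    0.91]
Leontief inverse L = M⁻¹:
  [  1.1778    0.0991    0.1367    0.0861    0.2209]
  [  0.1363    1.0738    0.1315    0.1140    0.1370]
  [  0.1486    0.1544    1.1034    0.1746    0.1383]
  [  0.1813    0.0605    0.1532    1.1872    0.1514]
  [  0.1674    0.2136    0.2204    0.0822    1.1695]
Total output x = L · d:
  x_0 = 1.1778·87 + 0.0991·94 + 0.1367·99 + 0.0861·78 + 0.2209·67 = 146.8364
  x_1 = 0.1363·87 + 1.0738·94 + 0.1315·99 + 0.1140·78 + 0.1370·67 = 143.8830
  x_2 = 0.1486·87 + 0.1544·94 + 1.1034·99 + 0.1746·78 + 0.1383·67 = 159.5671
  x_3 = 0.1813·87 + 0.0605·94 + 0.1532·99 + 1.1872·78 + 0.1514·67 = 139.3682
  x_4 = 0.1674·87 + 0.2136·94 + 0.2204·99 + 0.0822·78 + 1.1695·67 = 141.2309

143.8830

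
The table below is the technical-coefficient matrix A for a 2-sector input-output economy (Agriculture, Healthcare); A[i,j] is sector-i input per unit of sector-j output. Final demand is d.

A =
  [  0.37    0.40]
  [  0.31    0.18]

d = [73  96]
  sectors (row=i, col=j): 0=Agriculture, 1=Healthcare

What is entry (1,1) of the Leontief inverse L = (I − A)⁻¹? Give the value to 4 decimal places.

Form M = I − A:
  [  0.63   -0.40]
  [ -0.31    0.82]
Leontief inverse L = M⁻¹:
  [  2.0886    1.0188]
  [  0.7896    1.6047]
Total output x = L · d:
  x_0 = 2.0886·73 + 1.0188·96 = 250.2802
  x_1 = 0.7896·73 + 1.6047·96 = 211.6913

L[1,1] = 1.6047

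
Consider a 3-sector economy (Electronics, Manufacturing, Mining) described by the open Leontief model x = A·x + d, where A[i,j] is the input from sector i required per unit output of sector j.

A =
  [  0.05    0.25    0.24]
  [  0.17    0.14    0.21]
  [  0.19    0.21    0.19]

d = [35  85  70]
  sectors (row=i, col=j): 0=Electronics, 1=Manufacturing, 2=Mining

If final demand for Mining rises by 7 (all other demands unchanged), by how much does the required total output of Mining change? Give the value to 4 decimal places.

Form M = I − A:
  [  0.95   -0.25   -0.24]
  [ -0.17    0.86   -0.21]
  [ -0.19   -0.21    0.81]
Leontief inverse L = M⁻¹:
  [  1.2365    0.4793    0.4906]
  [  0.3366    1.3718    0.4554]
  [  0.3773    0.4681    1.4677]
Total output x = L · d:
  x_0 = 1.2365·35 + 0.4793·85 + 0.4906·70 = 118.3590
  x_1 = 0.3366·35 + 1.3718·85 + 0.4554·70 = 160.2614
  x_2 = 0.3773·35 + 0.4681·85 + 1.4677·70 = 155.7322
Δx_2 = L[2,2] · Δd_2 = 1.4677 · 7 = 10.2740

10.2740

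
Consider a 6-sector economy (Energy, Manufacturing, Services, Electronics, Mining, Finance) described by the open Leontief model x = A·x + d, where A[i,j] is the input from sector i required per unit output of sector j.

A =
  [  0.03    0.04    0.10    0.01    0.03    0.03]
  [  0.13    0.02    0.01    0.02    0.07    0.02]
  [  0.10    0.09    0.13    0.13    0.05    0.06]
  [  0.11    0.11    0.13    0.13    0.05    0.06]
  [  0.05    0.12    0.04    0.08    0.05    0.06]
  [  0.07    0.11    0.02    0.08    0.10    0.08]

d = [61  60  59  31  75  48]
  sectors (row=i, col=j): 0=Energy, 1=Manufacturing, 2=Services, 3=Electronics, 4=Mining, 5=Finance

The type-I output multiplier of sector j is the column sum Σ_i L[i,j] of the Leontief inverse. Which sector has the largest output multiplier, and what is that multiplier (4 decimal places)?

Form M = I − A:
  [  0.97   -0.04   -0.10   -0.01   -0.03   -0.03]
  [ -0.13    0.98   -0.01   -0.02   -0.07   -0.02]
  [ -0.10   -0.09    0.87   -0.13   -0.05   -0.06]
  [ -0.11   -0.11   -0.13    0.87   -0.05   -0.06]
  [ -0.05   -0.12   -0.04   -0.08    0.95   -0.06]
  [ -0.07   -0.11   -0.02   -0.08   -0.10    0.92]
Leontief inverse L = M⁻¹:
  [  1.0659    0.0730    0.1335    0.0436    0.0538    0.0514]
  [  0.1578    1.0513    0.0419    0.0443    0.0911    0.0396]
  [  0.1838    0.1668    1.2106    0.2064    0.1041    0.1088]
  [  0.1976    0.1886    0.2128    1.2077    0.1065    0.1101]
  [  0.1088    0.1703    0.0856    0.1266    1.0895    0.0921]
  [  0.1330    0.1698    0.0693    0.1319    0.1449    1.1176]
Total output x = L · d:
  x_0 = 1.0659·61 + 0.0730·60 + 0.1335·59 + 0.0436·31 + 0.0538·75 + 0.0514·48 = 85.1278
  x_1 = 0.1578·61 + 1.0513·60 + 0.0419·59 + 0.0443·31 + 0.0911·75 + 0.0396·48 = 85.2828
  x_2 = 0.1838·61 + 0.1668·60 + 1.2106·59 + 0.2064·31 + 0.1041·75 + 0.1088·48 = 112.0783
  x_3 = 0.1976·61 + 0.1886·60 + 0.2128·59 + 1.2077·31 + 0.1065·75 + 0.1101·48 = 86.6353
  x_4 = 0.1088·61 + 0.1703·60 + 0.0856·59 + 0.1266·31 + 1.0895·75 + 0.0921·48 = 111.9616
  x_5 = 0.1330·61 + 0.1698·60 + 0.0693·59 + 0.1319·31 + 0.1449·75 + 1.1176·48 = 90.9876
Output multipliers (column sums of L):
  Energy: 1.8469
  Manufacturing: 1.8197
  Services: 1.7537
  Electronics: 1.7605
  Mining: 1.5900
  Finance: 1.5196

Energy (1.8469)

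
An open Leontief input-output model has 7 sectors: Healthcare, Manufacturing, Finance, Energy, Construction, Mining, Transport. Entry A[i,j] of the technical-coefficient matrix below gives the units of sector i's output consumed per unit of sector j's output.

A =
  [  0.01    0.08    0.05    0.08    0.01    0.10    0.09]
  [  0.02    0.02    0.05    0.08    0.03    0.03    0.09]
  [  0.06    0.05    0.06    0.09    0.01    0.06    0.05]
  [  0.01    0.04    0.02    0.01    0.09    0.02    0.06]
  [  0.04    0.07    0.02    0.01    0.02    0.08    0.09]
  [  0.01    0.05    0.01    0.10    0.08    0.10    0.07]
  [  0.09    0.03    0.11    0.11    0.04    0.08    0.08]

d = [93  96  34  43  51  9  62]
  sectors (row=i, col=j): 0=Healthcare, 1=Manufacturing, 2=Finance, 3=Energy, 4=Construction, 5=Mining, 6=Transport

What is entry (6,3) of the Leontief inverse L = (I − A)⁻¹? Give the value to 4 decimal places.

Form M = I − A:
  [  0.99   -0.08   -0.05   -0.08   -0.01   -0.10   -0.09]
  [ -0.02    0.98   -0.05   -0.08   -0.03   -0.03   -0.09]
  [ -0.06   -0.05    0.94   -0.09   -0.01   -0.06   -0.05]
  [ -0.01   -0.04   -0.02    0.99   -0.09   -0.02   -0.06]
  [ -0.04   -0.07   -0.02   -0.01    0.98   -0.08   -0.09]
  [ -0.01   -0.05   -0.01   -0.10   -0.08    0.90   -0.07]
  [ -0.09   -0.03   -0.11   -0.11   -0.04   -0.08    0.92]
Leontief inverse L = M⁻¹:
  [  1.0346    0.1087    0.0824    0.1304    0.0441    0.1433    0.1401]
  [  0.0414    1.0435    0.0770    0.1158    0.0542    0.0633    0.1280]
  [  0.0800    0.0781    1.0880    0.1326    0.0384    0.0988    0.0945]
  [  0.0273    0.0594    0.0402    1.0370    0.1054    0.0483    0.0923]
  [  0.0608    0.0944    0.0484    0.0542    1.0445    0.1190    0.1326]
  [  0.0325    0.0807    0.0378    0.1427    0.1146    1.1440    0.1207]
  [  0.1209    0.0722    0.1509    0.1711    0.0787    0.1383    1.1434]
Total output x = L · d:
  x_0 = 1.0346·93 + 0.1087·96 + 0.0824·34 + 0.1304·43 + 0.0441·51 + 0.1433·9 + 0.1401·62 = 127.2857
  x_1 = 0.0414·93 + 1.0435·96 + 0.0770·34 + 0.1158·43 + 0.0542·51 + 0.0633·9 + 0.1280·62 = 122.8839
  x_2 = 0.0800·93 + 0.0781·96 + 1.0880·34 + 0.1326·43 + 0.0384·51 + 0.0988·9 + 0.0945·62 = 66.3393
  x_3 = 0.0273·93 + 0.0594·96 + 0.0402·34 + 1.0370·43 + 0.1054·51 + 0.0483·9 + 0.0923·62 = 65.7306
  x_4 = 0.0608·93 + 0.0944·96 + 0.0484·34 + 0.0542·43 + 1.0445·51 + 0.1190·9 + 0.1326·62 = 81.2605
  x_5 = 0.0325·93 + 0.0807·96 + 0.0378·34 + 0.1427·43 + 0.1146·51 + 1.1440·9 + 0.1207·62 = 41.8123
  x_6 = 0.1209·93 + 0.0722·96 + 0.1509·34 + 0.1711·43 + 0.0787·51 + 0.1383·9 + 1.1434·62 = 106.8101

L[6,3] = 0.1711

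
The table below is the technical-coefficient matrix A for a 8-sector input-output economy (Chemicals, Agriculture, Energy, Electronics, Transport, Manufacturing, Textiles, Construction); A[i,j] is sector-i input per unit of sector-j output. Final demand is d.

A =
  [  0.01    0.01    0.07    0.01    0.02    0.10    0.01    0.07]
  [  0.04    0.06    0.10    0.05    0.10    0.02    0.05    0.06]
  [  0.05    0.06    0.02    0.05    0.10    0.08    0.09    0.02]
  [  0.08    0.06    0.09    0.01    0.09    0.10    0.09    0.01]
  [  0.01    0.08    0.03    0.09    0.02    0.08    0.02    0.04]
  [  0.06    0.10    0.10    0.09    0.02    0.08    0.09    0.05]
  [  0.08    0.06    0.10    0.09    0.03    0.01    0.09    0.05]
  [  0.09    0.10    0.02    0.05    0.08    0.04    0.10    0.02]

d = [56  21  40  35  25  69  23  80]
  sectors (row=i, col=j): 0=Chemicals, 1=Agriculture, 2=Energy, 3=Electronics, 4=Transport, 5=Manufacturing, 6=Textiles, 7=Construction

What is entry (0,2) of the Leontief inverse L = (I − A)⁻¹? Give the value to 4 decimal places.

L[0,2] = 0.1074

Form M = I − A:
  [  0.99   -0.01   -0.07   -0.01   -0.02   -0.10   -0.01   -0.07]
  [ -0.04    0.94   -0.10   -0.05   -0.10   -0.02   -0.05   -0.06]
  [ -0.05   -0.06    0.98   -0.05   -0.10   -0.08   -0.09   -0.02]
  [ -0.08   -0.06   -0.09    0.99   -0.09   -0.10   -0.09   -0.01]
  [ -0.01   -0.08   -0.03   -0.09    0.98   -0.08   -0.02   -0.04]
  [ -0.06   -0.10   -0.10   -0.09   -0.02    0.92   -0.09   -0.05]
  [ -0.08   -0.06   -0.10   -0.09   -0.03   -0.01    0.91   -0.05]
  [ -0.09   -0.10   -0.02   -0.05   -0.08   -0.04   -0.10    0.98]
Leontief inverse L = M⁻¹:
  [  1.0431    0.0535    0.1074    0.0458    0.0539    0.1382    0.0546    0.0925]
  [  0.0848    1.1193    0.1551    0.1009    0.1537    0.0767    0.1091    0.0945]
  [  0.0948    0.1192    1.0834    0.1036    0.1462    0.1352    0.1479    0.0576]
  [  0.1281    0.1247    0.1580    1.0702    0.1421    0.1630    0.1548    0.0530]
  [  0.0503    0.1300    0.0830    0.1296    1.0654    0.1260    0.0721    0.0682]
  [  0.1213    0.1733    0.1796    0.1519    0.0889    1.1498    0.1698    0.0954]
  [  0.1308    0.1188    0.1638    0.1395    0.0883    0.0702    1.1554    0.0875]
  [  0.1353    0.1577    0.0867    0.1022    0.1305    0.0960    0.1578    1.0608]
Total output x = L · d:
  x_0 = 1.0431·56 + 0.0535·21 + 0.1074·40 + 0.0458·35 + 0.0539·25 + 0.1382·69 + 0.0546·23 + 0.0925·80 = 84.9681
  x_1 = 0.0848·56 + 1.1193·21 + 0.1551·40 + 0.1009·35 + 0.1537·25 + 0.0767·69 + 0.1091·23 + 0.0945·80 = 57.1935
  x_2 = 0.0948·56 + 0.1192·21 + 1.0834·40 + 0.1036·35 + 0.1462·25 + 0.1352·69 + 0.1479·23 + 0.0576·80 = 75.7666
  x_3 = 0.1281·56 + 0.1247·21 + 0.1580·40 + 1.0702·35 + 0.1421·25 + 0.1630·69 + 0.1548·23 + 0.0530·80 = 76.1716
  x_4 = 0.0503·56 + 0.1300·21 + 0.0830·40 + 0.1296·35 + 1.0654·25 + 0.1260·69 + 0.0721·23 + 0.0682·80 = 55.8434
  x_5 = 0.1213·56 + 0.1733·21 + 0.1796·40 + 0.1519·35 + 0.0889·25 + 1.1498·69 + 0.1698·23 + 0.0954·80 = 116.0342
  x_6 = 0.1308·56 + 0.1188·21 + 0.1638·40 + 0.1395·35 + 0.0883·25 + 0.0702·69 + 1.1554·23 + 0.0875·80 = 61.8819
  x_7 = 0.1353·56 + 0.1577·21 + 0.0867·40 + 0.1022·35 + 0.1305·25 + 0.0960·69 + 0.1578·23 + 1.0608·80 = 116.3137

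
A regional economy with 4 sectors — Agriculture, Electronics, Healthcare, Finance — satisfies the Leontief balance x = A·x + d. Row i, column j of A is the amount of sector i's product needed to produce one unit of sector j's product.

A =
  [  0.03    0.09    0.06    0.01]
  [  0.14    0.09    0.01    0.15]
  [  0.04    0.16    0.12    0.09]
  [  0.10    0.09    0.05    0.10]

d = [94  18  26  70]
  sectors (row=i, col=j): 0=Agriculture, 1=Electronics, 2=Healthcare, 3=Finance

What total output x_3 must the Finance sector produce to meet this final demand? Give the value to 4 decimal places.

97.8558

Form M = I − A:
  [  0.97   -0.09   -0.06   -0.01]
  [ -0.14    0.91   -0.01   -0.15]
  [ -0.04   -0.16    0.88   -0.09]
  [ -0.10   -0.09   -0.05    0.90]
Leontief inverse L = M⁻¹:
  [  1.0557    0.1216    0.0756    0.0396]
  [  0.1868    1.1433    0.0369    0.1963]
  [  0.0964    0.2278    1.1543    0.1545]
  [  0.1413    0.1405    0.0762    1.1437]
Total output x = L · d:
  x_0 = 1.0557·94 + 0.1216·18 + 0.0756·26 + 0.0396·70 = 106.1576
  x_1 = 0.1868·94 + 1.1433·18 + 0.0369·26 + 0.1963·70 = 52.8355
  x_2 = 0.0964·94 + 0.2278·18 + 1.1543·26 + 0.1545·70 = 53.9852
  x_3 = 0.1413·94 + 0.1405·18 + 0.0762·26 + 1.1437·70 = 97.8558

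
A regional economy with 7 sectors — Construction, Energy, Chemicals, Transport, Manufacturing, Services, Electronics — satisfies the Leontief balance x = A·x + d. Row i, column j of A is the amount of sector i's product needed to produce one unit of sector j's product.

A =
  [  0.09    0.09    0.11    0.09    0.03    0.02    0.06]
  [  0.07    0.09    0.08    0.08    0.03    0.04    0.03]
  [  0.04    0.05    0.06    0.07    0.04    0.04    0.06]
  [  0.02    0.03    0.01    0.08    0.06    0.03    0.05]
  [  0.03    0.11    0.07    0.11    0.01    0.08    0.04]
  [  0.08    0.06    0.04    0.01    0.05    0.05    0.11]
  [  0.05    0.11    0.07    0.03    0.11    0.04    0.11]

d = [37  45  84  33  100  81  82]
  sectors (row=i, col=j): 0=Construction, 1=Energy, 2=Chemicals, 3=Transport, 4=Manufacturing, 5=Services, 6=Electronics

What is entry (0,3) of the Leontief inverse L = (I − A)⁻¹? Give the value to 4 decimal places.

Form M = I − A:
  [  0.91   -0.09   -0.11   -0.09   -0.03   -0.02   -0.06]
  [ -0.07    0.91   -0.08   -0.08   -0.03   -0.04   -0.03]
  [ -0.04   -0.05    0.94   -0.07   -0.04   -0.04   -0.06]
  [ -0.02   -0.03   -0.01    0.92   -0.06   -0.03   -0.05]
  [ -0.03   -0.11   -0.07   -0.11    0.99   -0.08   -0.04]
  [ -0.08   -0.06   -0.04   -0.01   -0.05    0.95   -0.11]
  [ -0.05   -0.11   -0.07   -0.03   -0.11   -0.04    0.89]
Leontief inverse L = M⁻¹:
  [  1.1339    0.1512    0.1628    0.1489    0.0695    0.0523    0.1105]
  [  0.1081    1.1415    0.1241    0.1298    0.0623    0.0680    0.0726]
  [  0.0716    0.0959    1.0970    0.1112    0.0705    0.0654    0.0995]
  [  0.0428    0.0661    0.0368    1.1129    0.0837    0.0508    0.0802]
  [  0.0699    0.1627    0.1128    0.1587    1.0466    0.1099    0.0873]
  [  0.1208    0.1195    0.0891    0.0562    0.0865    1.0797    0.1587]
  [  0.0982    0.1848    0.1300    0.0928    0.1532    0.0803    1.1672]
Total output x = L · d:
  x_0 = 1.1339·37 + 0.1512·45 + 0.1628·84 + 0.1489·33 + 0.0695·100 + 0.0523·81 + 0.1105·82 = 87.5863
  x_1 = 0.1081·37 + 1.1415·45 + 0.1241·84 + 0.1298·33 + 0.0623·100 + 0.0680·81 + 0.0726·82 = 87.7638
  x_2 = 0.0716·37 + 0.0959·45 + 1.0970·84 + 0.1112·33 + 0.0705·100 + 0.0654·81 + 0.0995·82 = 123.2831
  x_3 = 0.0428·37 + 0.0661·45 + 0.0368·84 + 1.1129·33 + 0.0837·100 + 0.0508·81 + 0.0802·82 = 63.4355
  x_4 = 0.0699·37 + 0.1627·45 + 0.1128·84 + 0.1587·33 + 1.0466·100 + 0.1099·81 + 0.0873·82 = 145.3457
  x_5 = 0.1208·37 + 0.1195·45 + 0.0891·84 + 0.0562·33 + 0.0865·100 + 1.0797·81 + 0.1587·82 = 128.3023
  x_6 = 0.0982·37 + 0.1848·45 + 0.1300·84 + 0.0928·33 + 0.1532·100 + 0.0803·81 + 1.1672·82 = 143.4678

L[0,3] = 0.1489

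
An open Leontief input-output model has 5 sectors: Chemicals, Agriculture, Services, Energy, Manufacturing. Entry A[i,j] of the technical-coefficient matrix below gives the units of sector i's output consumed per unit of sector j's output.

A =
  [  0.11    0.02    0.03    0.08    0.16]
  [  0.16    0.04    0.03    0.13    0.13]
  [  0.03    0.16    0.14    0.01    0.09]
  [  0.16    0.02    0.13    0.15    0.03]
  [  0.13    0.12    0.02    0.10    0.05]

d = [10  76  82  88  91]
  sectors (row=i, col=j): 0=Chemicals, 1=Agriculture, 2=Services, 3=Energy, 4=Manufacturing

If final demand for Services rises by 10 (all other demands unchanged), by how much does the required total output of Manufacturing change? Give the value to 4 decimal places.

Form M = I − A:
  [  0.89   -0.02   -0.03   -0.08   -0.16]
  [ -0.16    0.96   -0.03   -0.13   -0.13]
  [ -0.03   -0.16    0.86   -0.01   -0.09]
  [ -0.16   -0.02   -0.13    0.85   -0.03]
  [ -0.13   -0.12   -0.02   -0.10    0.95]
Leontief inverse L = M⁻¹:
  [  1.1977    0.0679    0.0720    0.1501    0.2226]
  [  0.2691    1.0923    0.0853    0.2181    0.2098]
  [  0.1187    0.2233    1.1905    0.0788    0.1658]
  [  0.2580    0.0783    0.2000    1.2282    0.1119]
  [  0.2275    0.1602    0.0667    0.1790    1.1249]
Total output x = L · d:
  x_0 = 1.1977·10 + 0.0679·76 + 0.0720·82 + 0.1501·88 + 0.2226·91 = 56.5121
  x_1 = 0.2691·10 + 1.0923·76 + 0.0853·82 + 0.2181·88 + 0.2098·91 = 130.9758
  x_2 = 0.1187·10 + 0.2233·76 + 1.1905·82 + 0.0788·88 + 0.1658·91 = 137.7990
  x_3 = 0.2580·10 + 0.0783·76 + 0.2000·82 + 1.2282·88 + 0.1119·91 = 143.1960
  x_4 = 0.2275·10 + 0.1602·76 + 0.0667·82 + 0.1790·88 + 1.1249·91 = 138.0413
Δx_4 = L[4,2] · Δd_2 = 0.0667 · 10 = 0.6675

0.6675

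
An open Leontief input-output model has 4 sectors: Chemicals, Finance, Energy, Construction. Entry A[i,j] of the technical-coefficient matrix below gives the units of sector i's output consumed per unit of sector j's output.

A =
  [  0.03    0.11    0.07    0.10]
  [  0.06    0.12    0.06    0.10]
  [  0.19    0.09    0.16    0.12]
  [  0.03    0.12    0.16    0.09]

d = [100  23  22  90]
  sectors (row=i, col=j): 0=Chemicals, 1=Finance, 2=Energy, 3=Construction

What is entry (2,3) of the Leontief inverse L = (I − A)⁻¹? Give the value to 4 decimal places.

L[2,3] = 0.2177

Form M = I − A:
  [  0.97   -0.11   -0.07   -0.10]
  [ -0.06    0.88   -0.06   -0.10]
  [ -0.19   -0.09    0.84   -0.12]
  [ -0.03   -0.12   -0.16    0.91]
Leontief inverse L = M⁻¹:
  [  1.0717    0.1682    0.1306    0.1535]
  [  0.1022    1.1832    0.1230    0.1575]
  [  0.2670    0.1927    1.2680    0.2177]
  [  0.0957    0.1955    0.2435    1.1630]
Total output x = L · d:
  x_0 = 1.0717·100 + 0.1682·23 + 0.1306·22 + 0.1535·90 = 127.7189
  x_1 = 0.1022·100 + 1.1832·23 + 0.1230·22 + 0.1575·90 = 54.3073
  x_2 = 0.2670·100 + 0.1927·23 + 1.2680·22 + 0.2177·90 = 78.6261
  x_3 = 0.0957·100 + 0.1955·23 + 0.2435·22 + 1.1630·90 = 124.0974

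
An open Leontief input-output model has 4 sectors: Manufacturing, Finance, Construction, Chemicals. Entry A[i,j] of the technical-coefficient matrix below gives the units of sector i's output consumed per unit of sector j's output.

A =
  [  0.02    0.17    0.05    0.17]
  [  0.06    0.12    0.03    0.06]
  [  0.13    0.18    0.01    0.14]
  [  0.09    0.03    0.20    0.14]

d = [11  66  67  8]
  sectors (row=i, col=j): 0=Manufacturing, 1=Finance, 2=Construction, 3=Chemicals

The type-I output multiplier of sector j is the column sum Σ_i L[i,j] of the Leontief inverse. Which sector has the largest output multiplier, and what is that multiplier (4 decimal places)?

Form M = I − A:
  [  0.98   -0.17   -0.05   -0.17]
  [ -0.06    0.88   -0.03   -0.06]
  [ -0.13   -0.18    0.99   -0.14]
  [ -0.09   -0.03   -0.20    0.86]
Leontief inverse L = M⁻¹:
  [  1.0724    0.2383    0.1112    0.2467]
  [  0.0899    1.1702    0.0621    0.1095]
  [  0.1794    0.2620    1.0733    0.2285]
  [  0.1571    0.1267    0.2634    1.2456]
Total output x = L · d:
  x_0 = 1.0724·11 + 0.2383·66 + 0.1112·67 + 0.2467·8 = 36.9525
  x_1 = 0.0899·11 + 1.1702·66 + 0.0621·67 + 0.1095·8 = 83.2605
  x_2 = 0.1794·11 + 0.2620·66 + 1.0733·67 + 0.2285·8 = 92.9989
  x_3 = 0.1571·11 + 0.1267·66 + 0.2634·67 + 1.2456·8 = 37.7015
Output multipliers (column sums of L):
  Manufacturing: 1.4988
  Finance: 1.7972
  Construction: 1.5100
  Chemicals: 1.8303

Chemicals (1.8303)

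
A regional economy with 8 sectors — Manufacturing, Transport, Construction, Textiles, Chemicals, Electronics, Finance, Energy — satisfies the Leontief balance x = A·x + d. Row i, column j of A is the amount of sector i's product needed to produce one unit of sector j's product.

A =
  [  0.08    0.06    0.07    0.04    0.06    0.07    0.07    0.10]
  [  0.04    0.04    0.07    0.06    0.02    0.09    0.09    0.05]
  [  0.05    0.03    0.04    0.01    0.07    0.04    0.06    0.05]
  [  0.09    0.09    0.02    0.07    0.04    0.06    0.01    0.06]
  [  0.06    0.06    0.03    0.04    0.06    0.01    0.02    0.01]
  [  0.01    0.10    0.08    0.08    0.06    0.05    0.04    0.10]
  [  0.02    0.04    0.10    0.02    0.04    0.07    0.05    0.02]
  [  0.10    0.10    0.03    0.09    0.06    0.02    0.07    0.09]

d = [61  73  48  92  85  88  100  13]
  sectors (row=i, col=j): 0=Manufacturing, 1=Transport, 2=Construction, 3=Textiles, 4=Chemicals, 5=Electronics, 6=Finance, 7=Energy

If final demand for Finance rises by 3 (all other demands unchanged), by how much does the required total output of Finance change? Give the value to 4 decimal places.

Form M = I − A:
  [  0.92   -0.06   -0.07   -0.04   -0.06   -0.07   -0.07   -0.10]
  [ -0.04    0.96   -0.07   -0.06   -0.02   -0.09   -0.09   -0.05]
  [ -0.05   -0.03    0.96   -0.01   -0.07   -0.04   -0.06   -0.05]
  [ -0.09   -0.09   -0.02    0.93   -0.04   -0.06   -0.01   -0.06]
  [ -0.06   -0.06   -0.03   -0.04    0.94   -0.01   -0.02   -0.01]
  [ -0.01   -0.10   -0.08   -0.08   -0.06    0.95   -0.04   -0.10]
  [ -0.02   -0.04   -0.10   -0.02   -0.04   -0.07    0.95   -0.02]
  [ -0.10   -0.10   -0.03   -0.09   -0.06   -0.02   -0.07    0.91]
Leontief inverse L = M⁻¹:
  [  1.1371    0.1252    0.1255    0.0918    0.1118    0.1204    0.1239    0.1620]
  [  0.0833    1.0940    0.1180    0.1022    0.0624    0.1338    0.1327    0.1008]
  [  0.0842    0.0691    1.0751    0.0404    0.1025    0.0703    0.0925    0.0857]
  [  0.1389    0.1454    0.0644    1.1160    0.0805    0.1045    0.0543    0.1139]
  [  0.0900    0.0914    0.0578    0.0651    1.0855    0.0375    0.0470    0.0395]
  [  0.0644    0.1611    0.1281    0.1305    0.1064    1.0972    0.0894    0.1553]
  [  0.0512    0.0783    0.1358    0.0494    0.0733    0.1018    1.0829    0.0564]
  [  0.1619    0.1662    0.0856    0.1440    0.1100    0.0750    0.1250    1.1522]
Total output x = L · d:
  x_0 = 1.1371·61 + 0.1252·73 + 0.1255·48 + 0.0918·92 + 0.1118·85 + 0.1204·88 + 0.1239·100 + 0.1620·13 = 127.5672
  x_1 = 0.0833·61 + 1.0940·73 + 0.1180·48 + 0.1022·92 + 0.0624·85 + 0.1338·88 + 0.1327·100 + 0.1008·13 = 131.6689
  x_2 = 0.0842·61 + 0.0691·73 + 1.0751·48 + 0.0404·92 + 0.1025·85 + 0.0703·88 + 0.0925·100 + 0.0857·13 = 90.7580
  x_3 = 0.1389·61 + 0.1454·73 + 0.0644·48 + 1.1160·92 + 0.0805·85 + 0.1045·88 + 0.0543·100 + 0.1139·13 = 147.7925
  x_4 = 0.0900·61 + 0.0914·73 + 0.0578·48 + 0.0651·92 + 1.0855·85 + 0.0375·88 + 0.0470·100 + 0.0395·13 = 121.7049
  x_5 = 0.0644·61 + 0.1611·73 + 0.1281·48 + 0.1305·92 + 0.1064·85 + 1.0972·88 + 0.0894·100 + 0.1553·13 = 150.3925
  x_6 = 0.0512·61 + 0.0783·73 + 0.1358·48 + 0.0494·92 + 0.0733·85 + 0.1018·88 + 1.0829·100 + 0.0564·13 = 144.1067
  x_7 = 0.1619·61 + 0.1662·73 + 0.0856·48 + 0.1440·92 + 0.1100·85 + 0.0750·88 + 0.1250·100 + 1.1522·13 = 82.7970
Δx_6 = L[6,6] · Δd_6 = 1.0829 · 3 = 3.2487

3.2487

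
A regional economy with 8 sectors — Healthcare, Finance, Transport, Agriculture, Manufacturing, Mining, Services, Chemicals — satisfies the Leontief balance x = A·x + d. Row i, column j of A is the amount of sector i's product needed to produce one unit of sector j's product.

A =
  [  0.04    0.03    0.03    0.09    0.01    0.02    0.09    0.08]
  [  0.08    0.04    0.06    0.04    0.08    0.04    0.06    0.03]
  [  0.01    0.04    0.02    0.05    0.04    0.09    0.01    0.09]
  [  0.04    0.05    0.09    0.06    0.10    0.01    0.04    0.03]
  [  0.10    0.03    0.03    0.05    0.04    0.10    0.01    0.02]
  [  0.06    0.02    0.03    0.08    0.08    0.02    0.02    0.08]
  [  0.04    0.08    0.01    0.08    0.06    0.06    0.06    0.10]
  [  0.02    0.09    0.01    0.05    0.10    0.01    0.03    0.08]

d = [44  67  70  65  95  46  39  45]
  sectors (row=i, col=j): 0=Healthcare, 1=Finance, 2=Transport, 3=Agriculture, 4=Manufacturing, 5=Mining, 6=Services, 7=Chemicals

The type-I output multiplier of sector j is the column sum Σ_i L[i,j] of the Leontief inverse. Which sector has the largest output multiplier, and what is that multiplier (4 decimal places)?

Manufacturing (1.8671)

Form M = I − A:
  [  0.96   -0.03   -0.03   -0.09   -0.01   -0.02   -0.09   -0.08]
  [ -0.08    0.96   -0.06   -0.04   -0.08   -0.04   -0.06   -0.03]
  [ -0.01   -0.04    0.98   -0.05   -0.04   -0.09   -0.01   -0.09]
  [ -0.04   -0.05   -0.09    0.94   -0.10   -0.01   -0.04   -0.03]
  [ -0.10   -0.03   -0.03   -0.05    0.96   -0.10   -0.01   -0.02]
  [ -0.06   -0.02   -0.03   -0.08   -0.08    0.98   -0.02   -0.08]
  [ -0.04   -0.08   -0.01   -0.08   -0.06   -0.06    0.94   -0.10]
  [ -0.02   -0.09   -0.01   -0.05   -0.10   -0.01   -0.03    0.92]
Leontief inverse L = M⁻¹:
  [  1.0695    0.0666    0.0545    0.1316    0.0566    0.0452    0.1183    0.1228]
  [  0.1166    1.0732    0.0848    0.0857    0.1226    0.0736    0.0895    0.0750]
  [  0.0395    0.0682    1.0411    0.0852    0.0826    0.1116    0.0301    0.1251]
  [  0.0759    0.0820    0.1157    1.1016    0.1425    0.0460    0.0654    0.0707]
  [  0.1319    0.0561    0.0537    0.0921    1.0784    0.1237    0.0367    0.0598]
  [  0.0924    0.0518    0.0544    0.1197    0.1223    1.0471    0.0452    0.1176]
  [  0.0827    0.1218    0.0411    0.1304    0.1178    0.0923    1.0935    0.1489]
  [  0.0572    0.1223    0.0349    0.0876    0.1443    0.0397    0.0553    1.1148]
Total output x = L · d:
  x_0 = 1.0695·44 + 0.0666·67 + 0.0545·70 + 0.1316·65 + 0.0566·95 + 0.0452·46 + 0.1183·39 + 0.1228·45 = 81.4850
  x_1 = 0.1166·44 + 1.0732·67 + 0.0848·70 + 0.0857·65 + 0.1226·95 + 0.0736·46 + 0.0895·39 + 0.0750·45 = 110.4439
  x_2 = 0.0395·44 + 0.0682·67 + 1.0411·70 + 0.0852·65 + 0.0826·95 + 0.1116·46 + 0.0301·39 + 0.1251·45 = 104.5003
  x_3 = 0.0759·44 + 0.0820·67 + 0.1157·70 + 1.1016·65 + 0.1425·95 + 0.0460·46 + 0.0654·39 + 0.0707·45 = 109.9160
  x_4 = 0.1319·44 + 0.0561·67 + 0.0537·70 + 0.0921·65 + 1.0784·95 + 0.1237·46 + 0.0367·39 + 0.0598·45 = 131.5651
  x_5 = 0.0924·44 + 0.0518·67 + 0.0544·70 + 0.1197·65 + 0.1223·95 + 1.0471·46 + 0.0452·39 + 0.1176·45 = 85.9654
  x_6 = 0.0827·44 + 0.1218·67 + 0.0411·70 + 0.1304·65 + 0.1178·95 + 0.0923·46 + 1.0935·39 + 0.1489·45 = 87.9309
  x_7 = 0.0572·44 + 0.1223·67 + 0.0349·70 + 0.0876·65 + 0.1443·95 + 0.0397·46 + 0.0553·39 + 1.1148·45 = 86.7006
Output multipliers (column sums of L):
  Healthcare: 1.6656
  Finance: 1.6420
  Transport: 1.4802
  Agriculture: 1.8338
  Manufacturing: 1.8671
  Mining: 1.5792
  Services: 1.5339
  Chemicals: 1.8346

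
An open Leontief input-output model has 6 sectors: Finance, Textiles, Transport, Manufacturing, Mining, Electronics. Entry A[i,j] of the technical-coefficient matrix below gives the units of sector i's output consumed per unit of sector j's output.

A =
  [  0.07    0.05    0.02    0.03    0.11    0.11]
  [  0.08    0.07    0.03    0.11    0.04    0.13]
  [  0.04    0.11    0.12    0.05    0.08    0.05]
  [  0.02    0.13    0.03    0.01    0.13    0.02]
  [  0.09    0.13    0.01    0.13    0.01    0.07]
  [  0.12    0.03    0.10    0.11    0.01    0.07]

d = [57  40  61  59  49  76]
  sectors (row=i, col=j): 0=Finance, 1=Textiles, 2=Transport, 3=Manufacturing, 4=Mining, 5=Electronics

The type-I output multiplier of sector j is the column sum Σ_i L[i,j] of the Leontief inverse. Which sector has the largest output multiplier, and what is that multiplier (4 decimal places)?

Form M = I − A:
  [  0.93   -0.05   -0.02   -0.03   -0.11   -0.11]
  [ -0.08    0.93   -0.03   -0.11   -0.04   -0.13]
  [ -0.04   -0.11    0.88   -0.05   -0.08   -0.05]
  [ -0.02   -0.13   -0.03    0.99   -0.13   -0.02]
  [ -0.09   -0.13   -0.01   -0.13    0.99   -0.07]
  [ -0.12   -0.03   -0.10   -0.11   -0.01    0.93]
Leontief inverse L = M⁻¹:
  [  1.1235    0.1042    0.0522    0.0856    0.1461    0.1631]
  [  0.1371    1.1329    0.0699    0.1664    0.0904    0.1887]
  [  0.0944    0.1794    1.1624    0.1105    0.1273    0.1107]
  [  0.0656    0.1832    0.0539    1.0640    0.1595    0.0712]
  [  0.1416    0.1907    0.0427    0.1815    1.0621    0.1296]
  [  0.1688    0.0930    0.1408    0.1561    0.0657    1.1241]
Total output x = L · d:
  x_0 = 1.1235·57 + 0.1042·40 + 0.0522·61 + 0.0856·59 + 0.1461·49 + 0.1631·76 = 96.0000
  x_1 = 0.1371·57 + 1.1329·40 + 0.0699·61 + 0.1664·59 + 0.0904·49 + 0.1887·76 = 85.9869
  x_2 = 0.0944·57 + 0.1794·40 + 1.1624·61 + 0.1105·59 + 0.1273·49 + 0.1107·76 = 104.6348
  x_3 = 0.0656·57 + 0.1832·40 + 0.0539·61 + 1.0640·59 + 0.1595·49 + 0.0712·76 = 90.3546
  x_4 = 0.1416·57 + 0.1907·40 + 0.0427·61 + 0.1815·59 + 1.0621·49 + 0.1296·76 = 90.9056
  x_5 = 0.1688·57 + 0.0930·40 + 0.1408·61 + 0.1561·59 + 0.0657·49 + 1.1241·76 = 119.7969
Output multipliers (column sums of L):
  Finance: 1.7311
  Textiles: 1.8834
  Transport: 1.5219
  Manufacturing: 1.7641
  Mining: 1.6512
  Electronics: 1.7873

Textiles (1.8834)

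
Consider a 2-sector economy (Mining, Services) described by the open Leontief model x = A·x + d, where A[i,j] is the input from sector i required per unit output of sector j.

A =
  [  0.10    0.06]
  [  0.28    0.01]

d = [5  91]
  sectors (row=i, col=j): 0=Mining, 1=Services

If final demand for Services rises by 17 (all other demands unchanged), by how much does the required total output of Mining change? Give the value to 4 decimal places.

1.1668

Form M = I − A:
  [  0.90   -0.06]
  [ -0.28    0.99]
Leontief inverse L = M⁻¹:
  [  1.1325    0.0686]
  [  0.3203    1.0295]
Total output x = L · d:
  x_0 = 1.1325·5 + 0.0686·91 = 11.9080
  x_1 = 0.3203·5 + 1.0295·91 = 95.2871
Δx_0 = L[0,1] · Δd_1 = 0.0686 · 17 = 1.1668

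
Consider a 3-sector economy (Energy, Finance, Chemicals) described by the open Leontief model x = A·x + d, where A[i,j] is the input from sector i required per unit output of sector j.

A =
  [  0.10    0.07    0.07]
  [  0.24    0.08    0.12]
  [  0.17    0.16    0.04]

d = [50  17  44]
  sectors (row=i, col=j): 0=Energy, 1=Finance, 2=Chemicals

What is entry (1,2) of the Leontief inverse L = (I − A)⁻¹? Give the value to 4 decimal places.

L[1,2] = 0.1672

Form M = I − A:
  [  0.90   -0.07   -0.07]
  [ -0.24    0.92   -0.12]
  [ -0.17   -0.16    0.96]
Leontief inverse L = M⁻¹:
  [  1.1575    0.1050    0.0975]
  [  0.3360    1.1416    0.1672]
  [  0.2610    0.2089    1.0868]
Total output x = L · d:
  x_0 = 1.1575·50 + 0.1050·17 + 0.0975·44 = 63.9543
  x_1 = 0.3360·50 + 1.1416·17 + 0.1672·44 = 43.5645
  x_2 = 0.2610·50 + 0.2089·17 + 1.0868·44 = 64.4193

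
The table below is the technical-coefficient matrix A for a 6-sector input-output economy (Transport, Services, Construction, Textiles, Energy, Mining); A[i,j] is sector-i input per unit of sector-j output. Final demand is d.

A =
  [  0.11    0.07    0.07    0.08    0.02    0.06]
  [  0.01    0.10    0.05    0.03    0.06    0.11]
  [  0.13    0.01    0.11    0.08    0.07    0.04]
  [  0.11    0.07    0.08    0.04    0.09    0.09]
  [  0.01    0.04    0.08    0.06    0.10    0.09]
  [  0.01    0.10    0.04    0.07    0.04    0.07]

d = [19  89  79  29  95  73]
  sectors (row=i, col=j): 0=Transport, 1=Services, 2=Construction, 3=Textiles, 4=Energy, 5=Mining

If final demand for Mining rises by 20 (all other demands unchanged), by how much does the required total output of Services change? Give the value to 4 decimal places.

Form M = I − A:
  [  0.89   -0.07   -0.07   -0.08   -0.02   -0.06]
  [ -0.01    0.90   -0.05   -0.03   -0.06   -0.11]
  [ -0.13   -0.01    0.89   -0.08   -0.07   -0.04]
  [ -0.11   -0.07   -0.08    0.96   -0.09   -0.09]
  [ -0.01   -0.04   -0.08   -0.06    0.90   -0.09]
  [ -0.01   -0.10   -0.04   -0.07   -0.04    0.93]
Leontief inverse L = M⁻¹:
  [  1.1593    0.1160    0.1190    0.1220    0.0599    0.1112]
  [  0.0365    1.1416    0.0885    0.0636    0.0971    0.1567]
  [  0.1894    0.0531    1.1676    0.1287    0.1155    0.0924]
  [  0.1592    0.1214    0.1364    1.0896    0.1378    0.1493]
  [  0.0458    0.0787    0.1258    0.0983    1.1431    0.1378]
  [  0.0385    0.1388    0.0767    0.0999    0.0756    1.1145]
Total output x = L · d:
  x_0 = 1.1593·19 + 0.1160·89 + 0.1190·79 + 0.1220·29 + 0.0599·95 + 0.1112·73 = 59.1044
  x_1 = 0.0365·19 + 1.1416·89 + 0.0885·79 + 0.0636·29 + 0.0971·95 + 0.1567·73 = 131.8000
  x_2 = 0.1894·19 + 0.0531·89 + 1.1676·79 + 0.1287·29 + 0.1155·95 + 0.0924·73 = 122.0135
  x_3 = 0.1592·19 + 0.1214·89 + 0.1364·79 + 1.0896·29 + 0.1378·95 + 0.1493·73 = 80.1868
  x_4 = 0.0458·19 + 0.0787·89 + 0.1258·79 + 0.0983·29 + 1.1431·95 + 0.1378·73 = 139.3193
  x_5 = 0.0385·19 + 0.1388·89 + 0.0767·79 + 0.0999·29 + 0.0756·95 + 1.1145·73 = 110.5779
Δx_1 = L[1,5] · Δd_5 = 0.1567 · 20 = 3.1348

3.1348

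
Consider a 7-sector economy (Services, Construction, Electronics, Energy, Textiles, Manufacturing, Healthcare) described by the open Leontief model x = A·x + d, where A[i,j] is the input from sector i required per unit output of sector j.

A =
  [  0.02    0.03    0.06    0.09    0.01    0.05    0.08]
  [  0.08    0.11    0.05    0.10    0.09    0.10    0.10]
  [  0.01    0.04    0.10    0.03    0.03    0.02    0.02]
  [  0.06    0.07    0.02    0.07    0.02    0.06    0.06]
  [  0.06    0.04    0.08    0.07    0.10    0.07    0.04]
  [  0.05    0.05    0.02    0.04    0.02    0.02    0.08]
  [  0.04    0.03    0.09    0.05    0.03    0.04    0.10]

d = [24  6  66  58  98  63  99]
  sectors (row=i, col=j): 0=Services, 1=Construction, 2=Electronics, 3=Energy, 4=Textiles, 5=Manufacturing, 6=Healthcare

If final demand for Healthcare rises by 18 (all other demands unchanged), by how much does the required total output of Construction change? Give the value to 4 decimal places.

Form M = I − A:
  [  0.98   -0.03   -0.06   -0.09   -0.01   -0.05   -0.08]
  [ -0.08    0.89   -0.05   -0.10   -0.09   -0.10   -0.10]
  [ -0.01   -0.04    0.90   -0.03   -0.03   -0.02   -0.02]
  [ -0.06   -0.07   -0.02    0.93   -0.02   -0.06   -0.06]
  [ -0.06   -0.04   -0.08   -0.07    0.90   -0.07   -0.04]
  [ -0.05   -0.05   -0.02   -0.04   -0.02    0.98   -0.08]
  [ -0.04   -0.03   -0.09   -0.05   -0.03   -0.04    0.90]
Leontief inverse L = M⁻¹:
  [  1.0440    0.0584    0.0915    0.1220    0.0288    0.0754    0.1174]
  [  0.1299    1.1668    0.1101    0.1678    0.1348    0.1550    0.1746]
  [  0.0264    0.0615    1.1269    0.0531    0.0475    0.0390    0.0433]
  [  0.0885    0.1032    0.0526    1.1094    0.0432    0.0914    0.1045]
  [  0.0930    0.0777    0.1248    0.1159    1.1319    0.1067    0.0872]
  [  0.0712    0.0744    0.0486    0.0704    0.0385    1.0444    0.1149]
  [  0.0646    0.0593    0.1297    0.0850    0.0524    0.0675    1.1403]
Total output x = L · d:
  x_0 = 1.0440·24 + 0.0584·6 + 0.0915·66 + 0.1220·58 + 0.0288·98 + 0.0754·63 + 0.1174·99 = 57.7203
  x_1 = 0.1299·24 + 1.1668·6 + 0.1101·66 + 0.1678·58 + 0.1348·98 + 0.1550·63 + 0.1746·99 = 67.3713
  x_2 = 0.0264·24 + 0.0615·6 + 1.1269·66 + 0.0531·58 + 0.0475·98 + 0.0390·63 + 0.0433·99 = 89.8647
  x_3 = 0.0885·24 + 0.1032·6 + 0.0526·66 + 1.1094·58 + 0.0432·98 + 0.0914·63 + 0.1045·99 = 90.9014
  x_4 = 0.0930·24 + 0.0777·6 + 0.1248·66 + 0.1159·58 + 1.1319·98 + 0.1067·63 + 0.0872·99 = 143.9377
  x_5 = 0.0712·24 + 0.0744·6 + 0.0486·66 + 0.0704·58 + 0.0385·98 + 1.0444·63 + 0.1149·99 = 90.3875
  x_6 = 0.0646·24 + 0.0593·6 + 0.1297·66 + 0.0850·58 + 0.0524·98 + 0.0675·63 + 1.1403·99 = 137.6627
Δx_1 = L[1,6] · Δd_6 = 0.1746 · 18 = 3.1425

3.1425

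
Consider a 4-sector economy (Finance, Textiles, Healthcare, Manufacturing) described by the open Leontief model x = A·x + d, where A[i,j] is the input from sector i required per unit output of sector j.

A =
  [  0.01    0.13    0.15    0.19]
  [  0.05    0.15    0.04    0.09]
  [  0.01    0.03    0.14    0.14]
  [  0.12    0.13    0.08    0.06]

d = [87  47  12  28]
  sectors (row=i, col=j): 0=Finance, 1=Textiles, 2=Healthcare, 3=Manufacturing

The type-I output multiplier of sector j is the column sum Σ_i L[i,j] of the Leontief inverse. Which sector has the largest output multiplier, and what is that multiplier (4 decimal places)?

Manufacturing (1.7377)

Form M = I − A:
  [  0.99   -0.13   -0.15   -0.19]
  [ -0.05    0.85   -0.04   -0.09]
  [ -0.01   -0.03    0.86   -0.14]
  [ -0.12   -0.13   -0.08    0.94]
Leontief inverse L = M⁻¹:
  [  1.0551    0.2098    0.2185    0.2659]
  [  0.0797    1.2138    0.0838    0.1448]
  [  0.0393    0.0775    1.1912    0.1928]
  [  0.1491    0.2012    0.1409    1.1342]
Total output x = L · d:
  x_0 = 1.0551·87 + 0.2098·47 + 0.2185·12 + 0.2659·28 = 111.7224
  x_1 = 0.0797·87 + 1.2138·47 + 0.0838·12 + 0.1448·28 = 69.0414
  x_2 = 0.0393·87 + 0.0775·47 + 1.1912·12 + 0.1928·28 = 26.7570
  x_3 = 0.1491·87 + 0.2012·47 + 0.1409·12 + 1.1342·28 = 55.8751
Output multipliers (column sums of L):
  Finance: 1.3232
  Textiles: 1.7023
  Healthcare: 1.6344
  Manufacturing: 1.7377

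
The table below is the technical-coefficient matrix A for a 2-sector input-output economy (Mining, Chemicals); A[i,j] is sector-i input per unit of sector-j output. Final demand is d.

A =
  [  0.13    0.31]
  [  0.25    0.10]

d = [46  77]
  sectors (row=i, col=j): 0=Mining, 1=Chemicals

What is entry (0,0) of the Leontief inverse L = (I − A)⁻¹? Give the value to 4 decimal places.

L[0,0] = 1.2757

Form M = I − A:
  [  0.87   -0.31]
  [ -0.25    0.90]
Leontief inverse L = M⁻¹:
  [  1.2757    0.4394]
  [  0.3544    1.2332]
Total output x = L · d:
  x_0 = 1.2757·46 + 0.4394·77 = 92.5159
  x_1 = 0.3544·46 + 1.2332·77 = 111.2544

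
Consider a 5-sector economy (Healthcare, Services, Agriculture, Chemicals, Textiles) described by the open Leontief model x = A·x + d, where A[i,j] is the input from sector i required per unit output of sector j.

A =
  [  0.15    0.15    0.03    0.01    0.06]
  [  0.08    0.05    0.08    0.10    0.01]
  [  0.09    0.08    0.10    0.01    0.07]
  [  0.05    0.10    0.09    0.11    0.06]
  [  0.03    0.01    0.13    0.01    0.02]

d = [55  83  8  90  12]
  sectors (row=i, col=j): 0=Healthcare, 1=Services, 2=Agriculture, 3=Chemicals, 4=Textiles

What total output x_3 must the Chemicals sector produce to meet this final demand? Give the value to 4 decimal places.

123.0361

Form M = I − A:
  [  0.85   -0.15   -0.03   -0.01   -0.06]
  [ -0.08    0.95   -0.08   -0.10   -0.01]
  [ -0.09   -0.08    0.90   -0.01   -0.07]
  [ -0.05   -0.10   -0.09    0.89   -0.06]
  [ -0.03   -0.01   -0.13   -0.01    0.98]
Leontief inverse L = M⁻¹:
  [  1.2085    0.2019    0.0741    0.0380    0.0837]
  [  0.1244    1.0960    0.1193    0.1263    0.0351]
  [  0.1375    0.1220    1.1429    0.0291    0.0931]
  [  0.0997    0.1492    0.1437    1.1441    0.0879]
  [  0.0575    0.0351    0.1566    0.0180    1.0366]
Total output x = L · d:
  x_0 = 1.2085·55 + 0.2019·83 + 0.0741·8 + 0.0380·90 + 0.0837·12 = 88.2509
  x_1 = 0.1244·55 + 1.0960·83 + 0.1193·8 + 0.1263·90 + 0.0351·12 = 110.5508
  x_2 = 0.1375·55 + 0.1220·83 + 1.1429·8 + 0.0291·90 + 0.0931·12 = 30.5711
  x_3 = 0.0997·55 + 0.1492·83 + 0.1437·8 + 1.1441·90 + 0.0879·12 = 123.0361
  x_4 = 0.0575·55 + 0.0351·83 + 0.1566·8 + 0.0180·90 + 1.0366·12 = 21.3853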